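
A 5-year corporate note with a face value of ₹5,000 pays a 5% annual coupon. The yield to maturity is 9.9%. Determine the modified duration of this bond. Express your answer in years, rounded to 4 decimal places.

Periodic yield y = 0.099. First find Macaulay duration:
  t   CF        PV=CF/(1+0.099)^t    t·PV
  1       250.00       227.4795       227.4795
  2       250.00       206.9877       413.9755
  3       250.00       188.3419       565.0257
  4       250.00       171.3757       685.5028
  5     5,250.00     3,274.6949    16,373.4744
  Σ                  4,068.8797    18,265.4579
P = 4,068.8797; Macaulay duration = 18,265.4579 / 4,068.8797 = 4.48906 years.
Modified duration = D_Mac / (1 + y) = 4.48906 / 1.099 = 4.08468 years.

4.0847 years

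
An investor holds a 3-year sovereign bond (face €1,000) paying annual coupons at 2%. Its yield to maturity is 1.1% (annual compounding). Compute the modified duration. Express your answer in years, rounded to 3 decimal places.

2.910 years

Periodic yield y = 0.011. First find Macaulay duration:
  t   CF        PV=CF/(1+0.011)^t    t·PV
  1        20.00        19.7824        19.7824
  2        20.00        19.5672        39.1343
  3     1,020.00       987.0672     2,961.2015
  Σ                  1,026.4167     3,020.1182
P = 1,026.4167; Macaulay duration = 3,020.1182 / 1,026.4167 = 2.94239 years.
Modified duration = D_Mac / (1 + y) = 2.94239 / 1.011 = 2.91038 years.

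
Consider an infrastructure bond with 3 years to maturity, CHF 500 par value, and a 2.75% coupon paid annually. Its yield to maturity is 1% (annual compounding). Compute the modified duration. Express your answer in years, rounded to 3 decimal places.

Periodic yield y = 0.01. First find Macaulay duration:
  t   CF        PV=CF/(1+0.01)^t    t·PV
  1        13.75        13.6139        13.6139
  2        13.75        13.4791        26.9581
  3       513.75       498.6407     1,495.9221
  Σ                    525.7336     1,536.4941
P = 525.7336; Macaulay duration = 1,536.4941 / 525.7336 = 2.92257 years.
Modified duration = D_Mac / (1 + y) = 2.92257 / 1.01 = 2.89364 years.

2.894 years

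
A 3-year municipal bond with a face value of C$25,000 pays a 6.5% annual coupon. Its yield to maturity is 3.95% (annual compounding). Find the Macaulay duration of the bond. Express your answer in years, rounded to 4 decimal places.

2.8270 years

Periodic yield y = 0.0395. Discount each cash flow and weight by its year:
  t   CF        PV=CF/(1+0.0395)^t    t·PV
  1     1,625.00     1,563.2516     1,563.2516
  2     1,625.00     1,503.8495     3,007.6990
  3    26,625.00    23,703.6996    71,111.0989
  Σ                 26,770.8007    75,682.0495
Price P = Σ PV = 26,770.8007.
Macaulay duration = Σ(t·PV) / P = 75,682.0495 / 26,770.8007 = 2.82704 years.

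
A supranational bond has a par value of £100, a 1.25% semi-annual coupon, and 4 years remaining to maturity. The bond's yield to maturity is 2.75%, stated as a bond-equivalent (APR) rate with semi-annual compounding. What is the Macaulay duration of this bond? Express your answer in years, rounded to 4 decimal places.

3.9110 years

Periodic yield y = 0.01375. Discount each cash flow and weight by its period:
  t   CF        PV=CF/(1+0.01375)^t    t·PV
  1        0.625         0.6165         0.6165
  2        0.625         0.6082         1.2163
  3        0.625         0.5999         1.7997
  4        0.625         0.5918         2.3671
  5        0.625         0.5837         2.9187
  6        0.625         0.5758         3.4550
  7        0.625         0.5680         3.9761
  8      100.625        90.2109       721.6871
  Σ                     94.3549       738.0366
Price P = Σ PV = 94.3549.
Macaulay duration = Σ(t·PV) / P = 738.0366 / 94.3549 = 7.82193 half-year periods.
In years: 7.82193 / 2 = 3.91096 years.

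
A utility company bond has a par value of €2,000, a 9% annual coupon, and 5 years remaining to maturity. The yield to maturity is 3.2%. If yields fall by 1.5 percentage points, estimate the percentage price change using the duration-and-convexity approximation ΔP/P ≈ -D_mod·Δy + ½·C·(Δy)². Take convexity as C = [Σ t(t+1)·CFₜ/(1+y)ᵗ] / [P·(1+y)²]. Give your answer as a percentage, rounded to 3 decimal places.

With y = 0.032:
  t   CF        PV=CF/(1+0.032)^t    t·PV        t(t+1)·PV
  1       180.00       174.4186       174.4186         348.8372
  2       180.00       169.0103       338.0206       1,014.0617
  3       180.00       163.7696       491.3089       1,965.2358
  4       180.00       158.6915       634.7661       3,173.8304
  5     2,180.00     1,862.3359     9,311.6793      55,870.0760
  Σ                  2,528.2259    10,950.1935      62,372.0410
P = 2,528.2259; D_Mac = 4.33118 yrs; D_mod = 4.19688 yrs; C = 23.16406.
Duration effect: -4.19688 × (-0.015) = +0.062953
Convexity effect: 0.5 × 23.16406 × (-0.015)² = +0.0026060
ΔP/P ≈ +0.062953 + 0.0026060 = +0.065559 = +6.5559%.

+6.556%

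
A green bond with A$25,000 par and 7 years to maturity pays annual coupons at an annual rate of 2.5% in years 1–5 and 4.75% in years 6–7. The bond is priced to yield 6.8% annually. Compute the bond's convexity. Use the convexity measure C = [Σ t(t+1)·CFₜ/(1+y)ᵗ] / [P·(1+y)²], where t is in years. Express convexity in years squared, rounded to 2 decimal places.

With y = 0.068:
  t   CF        PV=CF/(1+0.068)^t    t·PV        t(t+1)·PV
  1       625.00       585.2060       585.2060       1,170.4120
  2       625.00       547.9457     1,095.8914       3,287.6741
  3       625.00       513.0578     1,539.1733       6,156.6931
  4       625.00       480.3912     1,921.5646       9,607.8232
  5       625.00       449.8045     2,249.0223      13,494.1337
  6     1,187.50       800.2139     4,801.2835      33,608.9847
  7    26,187.50    16,523.2423   115,662.6961     925,301.5688
  Σ                 19,899.8613   127,854.8372     992,627.2895
P = 19,899.8613.
Convexity = Σ t(t+1)·PV / [P·(1+y)²] = 992,627.2895 / (19,899.8613 × 1.140624) = 43.73143.

43.73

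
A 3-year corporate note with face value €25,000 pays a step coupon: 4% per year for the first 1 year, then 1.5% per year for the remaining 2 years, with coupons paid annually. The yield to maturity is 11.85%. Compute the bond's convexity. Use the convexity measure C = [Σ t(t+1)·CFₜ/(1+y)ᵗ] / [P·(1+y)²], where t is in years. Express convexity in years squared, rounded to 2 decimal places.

With y = 0.1185:
  t   CF        PV=CF/(1+0.1185)^t    t·PV        t(t+1)·PV
  1     1,000.00       894.0545       894.0545       1,788.1091
  2       375.00       299.7501       599.5001       1,798.5004
  3    25,375.00    18,134.1868    54,402.5605     217,610.2419
  Σ                 19,327.9914    55,896.1151     221,196.8514
P = 19,327.9914.
Convexity = Σ t(t+1)·PV / [P·(1+y)²] = 221,196.8514 / (19,327.9914 × 1.251042) = 9.14788.

9.15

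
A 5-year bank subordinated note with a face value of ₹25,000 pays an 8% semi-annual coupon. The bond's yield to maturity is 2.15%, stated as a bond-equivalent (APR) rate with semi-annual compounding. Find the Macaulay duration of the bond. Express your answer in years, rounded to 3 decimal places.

4.322 years

Periodic yield y = 0.01075. Discount each cash flow and weight by its period:
  t   CF        PV=CF/(1+0.01075)^t    t·PV
  1     1,000.00       989.3643       989.3643
  2     1,000.00       978.8418     1,957.6836
  3     1,000.00       968.4311     2,905.2934
  4     1,000.00       958.1312     3,832.5250
  5     1,000.00       947.9409     4,739.7044
  6     1,000.00       937.8589     5,627.1533
  7     1,000.00       927.8841     6,495.1890
  8     1,000.00       918.0155     7,344.1238
  9     1,000.00       908.2518     8,174.2659
  10   26,000.00    23,363.3894   233,633.8942
  Σ                 31,898.1091   275,699.1969
Price P = Σ PV = 31,898.1091.
Macaulay duration = Σ(t·PV) / P = 275,699.1969 / 31,898.1091 = 8.64312 half-year periods.
In years: 8.64312 / 2 = 4.32156 years.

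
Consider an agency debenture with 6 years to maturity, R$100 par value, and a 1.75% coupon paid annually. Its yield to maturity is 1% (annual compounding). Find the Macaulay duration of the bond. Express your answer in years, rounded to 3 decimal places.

5.754 years

Periodic yield y = 0.01. Discount each cash flow and weight by its year:
  t   CF        PV=CF/(1+0.01)^t    t·PV
  1         1.75         1.7327         1.7327
  2         1.75         1.7155         3.4310
  3         1.75         1.6985         5.0956
  4         1.75         1.6817         6.7269
  5         1.75         1.6651         8.3253
  6       101.75        95.8531       575.1186
  Σ                    104.3466       600.4301
Price P = Σ PV = 104.3466.
Macaulay duration = Σ(t·PV) / P = 600.4301 / 104.3466 = 5.75419 years.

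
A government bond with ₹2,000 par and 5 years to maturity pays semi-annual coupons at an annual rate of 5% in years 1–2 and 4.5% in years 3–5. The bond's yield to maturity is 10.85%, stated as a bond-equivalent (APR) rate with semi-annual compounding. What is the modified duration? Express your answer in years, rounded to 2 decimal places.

4.18 years

Periodic yield y = 0.05425. First find Macaulay duration:
  t   CF        PV=CF/(1+0.05425)^t    t·PV
  1        50.00        47.4271        47.4271
  2        50.00        44.9866        89.9731
  3        50.00        42.6716       128.0149
  4        50.00        40.4758       161.9032
  5        45.00        34.5537       172.7685
  6        45.00        32.7756       196.6537
  7        45.00        31.0890       217.6232
  8        45.00        29.4892       235.9140
  9        45.00        27.9718       251.7460
  10    2,045.00     1,205.7498    12,057.4985
  Σ                  1,537.1903    13,559.5221
P = 1,537.1903; Macaulay duration = 13,559.5221 / 1,537.1903 = 8.82098 half-year periods = 4.41049 years.
Modified duration = D_Mac / (1 + y) = 4.41049 / 1.05425 = 4.18353 years.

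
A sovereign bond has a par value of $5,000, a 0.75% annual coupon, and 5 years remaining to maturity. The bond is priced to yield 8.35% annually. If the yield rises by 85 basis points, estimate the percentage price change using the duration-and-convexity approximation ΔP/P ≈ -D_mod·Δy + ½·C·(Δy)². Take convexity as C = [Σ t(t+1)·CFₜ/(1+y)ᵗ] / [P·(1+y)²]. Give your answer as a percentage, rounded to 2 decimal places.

-3.76%

With y = 0.0835:
  t   CF        PV=CF/(1+0.0835)^t    t·PV        t(t+1)·PV
  1        37.50        34.6101        34.6101          69.2201
  2        37.50        31.9428        63.8857         191.6570
  3        37.50        29.4812        88.4435         353.7739
  4        37.50        27.2092       108.8368         544.1838
  5     5,037.50     3,373.4205    16,867.1025     101,202.6153
  Σ                  3,496.6637    17,162.8785     102,361.4500
P = 3,496.6637; D_Mac = 4.90836 yrs; D_mod = 4.53010 yrs; C = 24.93588.
Duration effect: -4.53010 × (+0.0085) = -0.038506
Convexity effect: 0.5 × 24.93588 × (0.0085)² = +0.0009008
ΔP/P ≈ -0.038506 + 0.0009008 = -0.037605 = -3.7605%.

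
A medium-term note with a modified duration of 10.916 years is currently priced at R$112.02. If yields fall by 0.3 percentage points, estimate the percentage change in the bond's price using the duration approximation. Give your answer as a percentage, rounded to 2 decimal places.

Duration approximation: ΔP/P ≈ -D_mod · Δy = -10.916 × (-0.003) = +0.032748.
As a percentage: +3.2748%.

+3.27%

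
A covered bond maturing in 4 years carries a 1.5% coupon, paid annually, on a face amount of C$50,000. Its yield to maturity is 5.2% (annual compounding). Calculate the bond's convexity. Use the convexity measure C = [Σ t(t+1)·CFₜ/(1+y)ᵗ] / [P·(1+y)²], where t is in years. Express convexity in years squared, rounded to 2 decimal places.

17.50

With y = 0.052:
  t   CF        PV=CF/(1+0.052)^t    t·PV        t(t+1)·PV
  1       750.00       712.9278       712.9278       1,425.8555
  2       750.00       677.6880     1,355.3760       4,066.1279
  3       750.00       644.1901     1,932.5703       7,730.2812
  4    50,750.00    41,435.5480   165,742.1922     828,710.9608
  Σ                 43,470.3539   169,743.0662     841,933.2253
P = 43,470.3539.
Convexity = Σ t(t+1)·PV / [P·(1+y)²] = 841,933.2253 / (43,470.3539 × 1.106704) = 17.50060.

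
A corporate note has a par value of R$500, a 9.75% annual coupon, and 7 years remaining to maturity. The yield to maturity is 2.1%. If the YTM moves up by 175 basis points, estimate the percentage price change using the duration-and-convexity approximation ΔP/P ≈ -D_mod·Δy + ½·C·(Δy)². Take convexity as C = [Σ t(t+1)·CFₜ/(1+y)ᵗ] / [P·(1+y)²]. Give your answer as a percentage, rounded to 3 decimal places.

With y = 0.021:
  t   CF        PV=CF/(1+0.021)^t    t·PV        t(t+1)·PV
  1        48.75        47.7473        47.7473          95.4946
  2        48.75        46.7652        93.5305         280.5914
  3        48.75        45.8034       137.4101         549.6404
  4        48.75        44.8613       179.4451         897.2256
  5        48.75        43.9386       219.6928       1,318.1571
  6        48.75        43.0348       258.2090       1,807.4632
  7       548.75       474.4542     3,321.1797      26,569.4378
  Σ                    746.6048     4,257.2146      31,518.0101
P = 746.6048; D_Mac = 5.70210 yrs; D_mod = 5.58482 yrs; C = 40.49641.
Duration effect: -5.58482 × (+0.0175) = -0.097734
Convexity effect: 0.5 × 40.49641 × (0.0175)² = +0.0062010
ΔP/P ≈ -0.097734 + 0.0062010 = -0.091533 = -9.1533%.

-9.153%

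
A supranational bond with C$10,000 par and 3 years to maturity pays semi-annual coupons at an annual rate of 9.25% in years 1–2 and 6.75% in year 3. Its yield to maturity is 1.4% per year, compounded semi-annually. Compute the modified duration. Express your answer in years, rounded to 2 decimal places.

2.70 years

Periodic yield y = 0.007. First find Macaulay duration:
  t   CF        PV=CF/(1+0.007)^t    t·PV
  1       462.50       459.2850       459.2850
  2       462.50       456.0924       912.1847
  3       462.50       452.9219     1,358.7657
  4       462.50       449.7735     1,799.0940
  5       337.50       325.9316     1,629.6578
  6    10,337.50     9,913.7668    59,482.6009
  Σ                 12,057.7711    65,641.5881
P = 12,057.7711; Macaulay duration = 65,641.5881 / 12,057.7711 = 5.44392 half-year periods = 2.72196 years.
Modified duration = D_Mac / (1 + y) = 2.72196 / 1.007 = 2.70304 years.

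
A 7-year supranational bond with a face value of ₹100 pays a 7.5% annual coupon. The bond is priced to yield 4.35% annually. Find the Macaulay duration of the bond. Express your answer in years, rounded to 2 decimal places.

Periodic yield y = 0.0435. Discount each cash flow and weight by its year:
  t   CF        PV=CF/(1+0.0435)^t    t·PV
  1         7.50         7.1874         7.1874
  2         7.50         6.8877        13.7755
  3         7.50         6.6006        19.8018
  4         7.50         6.3255        25.3018
  5         7.50         6.0618        30.3088
  6         7.50         5.8091        34.8544
  7       107.50        79.7924       558.5465
  Σ                    118.6643       689.7762
Price P = Σ PV = 118.6643.
Macaulay duration = Σ(t·PV) / P = 689.7762 / 118.6643 = 5.81283 years.

5.81 years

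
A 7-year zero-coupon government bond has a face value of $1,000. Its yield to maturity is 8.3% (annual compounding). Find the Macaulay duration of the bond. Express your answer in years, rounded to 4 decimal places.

A zero-coupon bond has a single cash flow at maturity, so its Macaulay duration equals its maturity: 7 years.

7.0000 years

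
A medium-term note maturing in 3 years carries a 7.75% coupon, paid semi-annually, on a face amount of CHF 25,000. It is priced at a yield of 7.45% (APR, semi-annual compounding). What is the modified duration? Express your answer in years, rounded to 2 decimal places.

2.64 years

Periodic yield y = 0.03725. First find Macaulay duration:
  t   CF        PV=CF/(1+0.03725)^t    t·PV
  1       968.75       933.9600       933.9600
  2       968.75       900.4194     1,800.8387
  3       968.75       868.0833     2,604.2498
  4       968.75       836.9084     3,347.6337
  5       968.75       806.8531     4,034.2657
  6    25,968.75    20,852.1281   125,112.7687
  Σ                 25,198.3523   137,833.7166
P = 25,198.3523; Macaulay duration = 137,833.7166 / 25,198.3523 = 5.46995 half-year periods = 2.73497 years.
Modified duration = D_Mac / (1 + y) = 2.73497 / 1.03725 = 2.63676 years.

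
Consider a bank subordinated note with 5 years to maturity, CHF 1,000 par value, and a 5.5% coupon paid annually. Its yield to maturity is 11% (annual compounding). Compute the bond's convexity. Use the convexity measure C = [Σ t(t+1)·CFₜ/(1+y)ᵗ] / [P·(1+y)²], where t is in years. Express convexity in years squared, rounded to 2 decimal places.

With y = 0.11:
  t   CF        PV=CF/(1+0.11)^t    t·PV        t(t+1)·PV
  1        55.00        49.5495        49.5495          99.0991
  2        55.00        44.6392        89.2785         267.8354
  3        55.00        40.2155       120.6466         482.5863
  4        55.00        36.2302       144.9208         724.6041
  5     1,055.00       626.0912     3,130.4558      18,782.7345
  Σ                    796.7257     3,534.8512      20,356.8594
P = 796.7257.
Convexity = Σ t(t+1)·PV / [P·(1+y)²] = 20,356.8594 / (796.7257 × 1.232100) = 20.73748.

20.74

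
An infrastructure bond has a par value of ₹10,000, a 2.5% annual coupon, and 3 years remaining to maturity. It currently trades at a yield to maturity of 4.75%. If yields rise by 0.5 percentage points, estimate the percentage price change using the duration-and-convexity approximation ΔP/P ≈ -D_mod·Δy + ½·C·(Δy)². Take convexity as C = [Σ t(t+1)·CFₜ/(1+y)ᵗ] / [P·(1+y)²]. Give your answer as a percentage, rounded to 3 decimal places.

With y = 0.0475:
  t   CF        PV=CF/(1+0.0475)^t    t·PV        t(t+1)·PV
  1       250.00       238.6635       238.6635         477.3270
  2       250.00       227.8410       455.6821       1,367.0462
  3    10,250.00     8,917.8830    26,753.6490     107,014.5961
  Σ                  9,384.3875    27,447.9946     108,858.9692
P = 9,384.3875; D_Mac = 2.92486 yrs; D_mod = 2.79223 yrs; C = 10.57183.
Duration effect: -2.79223 × (+0.005) = -0.013961
Convexity effect: 0.5 × 10.57183 × (0.005)² = +0.0001321
ΔP/P ≈ -0.013961 + 0.0001321 = -0.013829 = -1.3829%.

-1.383%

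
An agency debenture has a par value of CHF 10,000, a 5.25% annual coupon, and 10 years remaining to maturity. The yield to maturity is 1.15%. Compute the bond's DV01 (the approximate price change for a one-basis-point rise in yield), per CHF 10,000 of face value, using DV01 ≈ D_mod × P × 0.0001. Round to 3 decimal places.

Periodic yield y = 0.0115.
  t   CF        PV=CF/(1+0.0115)^t    t·PV
  1       525.00       519.0311       519.0311
  2       525.00       513.1301     1,026.2603
  3       525.00       507.2962     1,521.8887
  4       525.00       501.5287     2,006.1146
  5       525.00       495.8267     2,479.1333
  6       525.00       490.1895     2,941.1368
  7       525.00       484.6164     3,392.3147
  8       525.00       479.1067     3,832.8533
  9       525.00       473.6596     4,262.9362
  10   10,525.00     9,387.7871    93,877.8713
  Σ                 13,852.1721   115,859.5403
P = 13,852.1721; D_Mac = 8.36400 yrs; D_mod = 8.26891 yrs.
DV01 ≈ 8.26891 × 13,852.1721 × 0.0001 = 11.454230.

CHF 11.454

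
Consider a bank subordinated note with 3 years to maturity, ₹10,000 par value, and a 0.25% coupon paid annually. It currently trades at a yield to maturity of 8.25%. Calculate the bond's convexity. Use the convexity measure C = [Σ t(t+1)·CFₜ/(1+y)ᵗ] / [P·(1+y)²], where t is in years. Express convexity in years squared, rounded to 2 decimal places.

10.20

With y = 0.0825:
  t   CF        PV=CF/(1+0.0825)^t    t·PV        t(t+1)·PV
  1        25.00        23.0947        23.0947          46.1894
  2        25.00        21.3346        42.6692         128.0075
  3    10,025.00     7,903.1580    23,709.4741      94,837.8964
  Σ                  7,947.5873    23,775.2380      95,012.0933
P = 7,947.5873.
Convexity = Σ t(t+1)·PV / [P·(1+y)²] = 95,012.0933 / (7,947.5873 × 1.171806) = 10.20206.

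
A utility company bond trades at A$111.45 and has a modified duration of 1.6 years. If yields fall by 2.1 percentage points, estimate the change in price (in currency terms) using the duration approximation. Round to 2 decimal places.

Duration approximation: ΔP/P ≈ -D_mod · Δy = -1.6 × (-0.021) = +0.033600.
ΔP ≈ 111.45 × (+0.033600) = +3.74472.

+A$3.74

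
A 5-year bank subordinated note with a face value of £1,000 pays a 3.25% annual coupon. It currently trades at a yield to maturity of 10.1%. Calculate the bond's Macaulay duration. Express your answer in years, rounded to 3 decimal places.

4.637 years

Periodic yield y = 0.101. Discount each cash flow and weight by its year:
  t   CF        PV=CF/(1+0.101)^t    t·PV
  1        32.50        29.5186        29.5186
  2        32.50        26.8107        53.6215
  3        32.50        24.3513        73.0538
  4        32.50        22.1174        88.4696
  5     1,032.50       638.1951     3,190.9755
  Σ                    740.9931     3,435.6390
Price P = Σ PV = 740.9931.
Macaulay duration = Σ(t·PV) / P = 3,435.6390 / 740.9931 = 4.63653 years.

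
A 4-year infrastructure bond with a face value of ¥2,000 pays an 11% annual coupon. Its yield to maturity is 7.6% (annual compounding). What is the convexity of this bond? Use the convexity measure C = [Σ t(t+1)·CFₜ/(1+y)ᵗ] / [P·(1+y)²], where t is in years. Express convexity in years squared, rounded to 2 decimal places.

14.27

With y = 0.076:
  t   CF        PV=CF/(1+0.076)^t    t·PV        t(t+1)·PV
  1       220.00       204.4610       204.4610         408.9219
  2       220.00       190.0195       380.0390       1,140.1169
  3       220.00       176.5980       529.7941       2,119.1764
  4     2,220.00     1,656.1661     6,624.6644      33,123.3219
  Σ                  2,227.2446     7,738.9584      36,791.5371
P = 2,227.2446.
Convexity = Σ t(t+1)·PV / [P·(1+y)²] = 36,791.5371 / (2,227.2446 × 1.157776) = 14.26775.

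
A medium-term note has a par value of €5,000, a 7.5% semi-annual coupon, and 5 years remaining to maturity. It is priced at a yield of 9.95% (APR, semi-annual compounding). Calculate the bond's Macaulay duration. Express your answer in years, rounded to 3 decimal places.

Periodic yield y = 0.04975. Discount each cash flow and weight by its period:
  t   CF        PV=CF/(1+0.04975)^t    t·PV
  1       187.50       178.6140       178.6140
  2       187.50       170.1490       340.2981
  3       187.50       162.0853       486.2559
  4       187.50       154.4037       617.6149
  5       187.50       147.0862       735.4309
  6       187.50       140.1154       840.6926
  7       187.50       133.4750       934.3253
  8       187.50       127.1494     1,017.1949
  9       187.50       121.1235     1,090.1113
  10    5,187.50     3,192.2675    31,922.6750
  Σ                  4,526.4690    38,163.2128
Price P = Σ PV = 4,526.4690.
Macaulay duration = Σ(t·PV) / P = 38,163.2128 / 4,526.4690 = 8.43112 half-year periods.
In years: 8.43112 / 2 = 4.21556 years.

4.216 years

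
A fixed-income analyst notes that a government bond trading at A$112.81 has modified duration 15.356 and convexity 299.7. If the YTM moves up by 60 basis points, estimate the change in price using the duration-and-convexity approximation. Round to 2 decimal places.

-A$9.79

Duration effect: -D_mod·Δy = -15.356 × (+0.006) = -0.092136
Convexity effect: ½·C·(Δy)² = 0.5 × 299.7 × (0.006)² = +0.0053946
ΔP/P ≈ -0.092136 + 0.0053946 = -0.0867414
ΔP ≈ 112.81 × (-0.0867414) = -9.785297334.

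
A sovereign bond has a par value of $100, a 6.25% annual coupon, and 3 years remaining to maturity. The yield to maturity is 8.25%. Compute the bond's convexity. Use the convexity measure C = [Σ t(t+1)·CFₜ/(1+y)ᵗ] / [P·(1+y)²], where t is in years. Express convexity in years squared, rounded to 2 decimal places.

9.43

With y = 0.0825:
  t   CF        PV=CF/(1+0.0825)^t    t·PV        t(t+1)·PV
  1         6.25         5.7737         5.7737          11.5473
  2         6.25         5.3336        10.6673          32.0019
  3       106.25        83.7616       251.2849       1,005.1398
  Σ                     94.8690       267.7259       1,048.6890
P = 94.8690.
Convexity = Σ t(t+1)·PV / [P·(1+y)²] = 1,048.6890 / (94.8690 × 1.171806) = 9.43337.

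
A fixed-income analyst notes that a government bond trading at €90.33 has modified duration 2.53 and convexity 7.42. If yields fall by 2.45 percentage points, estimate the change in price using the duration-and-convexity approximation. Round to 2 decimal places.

+€5.80

Duration effect: -D_mod·Δy = -2.53 × (-0.0245) = +0.061985
Convexity effect: ½·C·(Δy)² = 0.5 × 7.42 × (-0.0245)² = +0.0022269275
ΔP/P ≈ +0.061985 + 0.0022269275 = +0.0642119275
ΔP ≈ 90.33 × (+0.0642119275) = +5.800263411075.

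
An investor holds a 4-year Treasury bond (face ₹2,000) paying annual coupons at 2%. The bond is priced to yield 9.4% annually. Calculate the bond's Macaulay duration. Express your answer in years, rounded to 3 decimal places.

Periodic yield y = 0.094. Discount each cash flow and weight by its year:
  t   CF        PV=CF/(1+0.094)^t    t·PV
  1        40.00        36.5631        36.5631
  2        40.00        33.4215        66.8429
  3        40.00        30.5498        91.6493
  4     2,040.00     1,424.1669     5,696.6675
  Σ                  1,524.7012     5,891.7228
Price P = Σ PV = 1,524.7012.
Macaulay duration = Σ(t·PV) / P = 5,891.7228 / 1,524.7012 = 3.86418 years.

3.864 years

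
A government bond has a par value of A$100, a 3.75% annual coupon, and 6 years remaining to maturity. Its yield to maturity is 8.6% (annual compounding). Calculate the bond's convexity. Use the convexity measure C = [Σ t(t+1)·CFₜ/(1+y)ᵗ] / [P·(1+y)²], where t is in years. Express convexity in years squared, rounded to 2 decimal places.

With y = 0.086:
  t   CF        PV=CF/(1+0.086)^t    t·PV        t(t+1)·PV
  1         3.75         3.4530         3.4530           6.9061
  2         3.75         3.1796         6.3592          19.0776
  3         3.75         2.9278         8.7834          35.1336
  4         3.75         2.6960        10.7838          53.9190
  5         3.75         2.4825        12.4123          74.4738
  6       103.75        63.2425       379.4551       2,656.1858
  Σ                     77.9814       421.2468       2,845.6958
P = 77.9814.
Convexity = Σ t(t+1)·PV / [P·(1+y)²] = 2,845.6958 / (77.9814 × 1.179396) = 30.94126.

30.94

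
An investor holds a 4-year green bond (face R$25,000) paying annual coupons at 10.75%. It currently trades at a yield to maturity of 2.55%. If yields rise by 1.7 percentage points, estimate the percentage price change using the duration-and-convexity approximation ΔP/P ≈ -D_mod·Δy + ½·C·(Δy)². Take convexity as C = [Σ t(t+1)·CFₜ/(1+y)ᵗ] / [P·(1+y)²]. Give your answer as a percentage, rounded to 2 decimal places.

With y = 0.0255:
  t   CF        PV=CF/(1+0.0255)^t    t·PV        t(t+1)·PV
  1     2,687.50     2,620.6728     2,620.6728       5,241.3457
  2     2,687.50     2,555.5074     5,111.0148      15,333.0444
  3     2,687.50     2,491.9624     7,475.8871      29,903.5484
  4    27,687.50    25,034.6247   100,138.4987     500,692.4935
  Σ                 32,702.7673   115,346.0734     551,170.4320
P = 32,702.7673; D_Mac = 3.52710 yrs; D_mod = 3.43940 yrs; C = 16.02618.
Duration effect: -3.43940 × (+0.017) = -0.058470
Convexity effect: 0.5 × 16.02618 × (0.017)² = +0.0023158
ΔP/P ≈ -0.058470 + 0.0023158 = -0.056154 = -5.6154%.

-5.62%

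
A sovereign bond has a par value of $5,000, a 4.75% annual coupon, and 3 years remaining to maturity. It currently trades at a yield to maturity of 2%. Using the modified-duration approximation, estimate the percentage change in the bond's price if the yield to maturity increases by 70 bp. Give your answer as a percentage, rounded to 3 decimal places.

-1.971%

Periodic yield y = 0.02. Modified duration first:
  t   CF        PV=CF/(1+0.02)^t    t·PV
  1       237.50       232.8431       232.8431
  2       237.50       228.2776       456.5552
  3     5,237.50     4,935.4132    14,806.2397
  Σ                  5,396.5339    15,495.6380
P = 5,396.5339; D_Mac = 2.87141 yrs; D_mod = 2.87141/(1+0.02) = 2.81510 yrs.
ΔP/P ≈ -D_mod · Δy = -2.81510 × (+0.007) = -0.019706 = -1.9706%.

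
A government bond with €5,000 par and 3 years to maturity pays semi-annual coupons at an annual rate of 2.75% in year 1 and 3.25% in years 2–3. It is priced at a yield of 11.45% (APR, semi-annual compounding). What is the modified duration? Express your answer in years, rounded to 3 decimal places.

2.722 years

Periodic yield y = 0.05725. First find Macaulay duration:
  t   CF        PV=CF/(1+0.05725)^t    t·PV
  1        68.75        65.0272        65.0272
  2        68.75        61.5060       123.0120
  3        81.25        68.7528       206.2584
  4        81.25        65.0298       260.1193
  5        81.25        61.5085       307.5423
  6     5,081.25     3,638.3494    21,830.0962
  Σ                  3,960.1736    22,792.0554
P = 3,960.1736; Macaulay duration = 22,792.0554 / 3,960.1736 = 5.75532 half-year periods = 2.87766 years.
Modified duration = D_Mac / (1 + y) = 2.87766 / 1.05725 = 2.72183 years.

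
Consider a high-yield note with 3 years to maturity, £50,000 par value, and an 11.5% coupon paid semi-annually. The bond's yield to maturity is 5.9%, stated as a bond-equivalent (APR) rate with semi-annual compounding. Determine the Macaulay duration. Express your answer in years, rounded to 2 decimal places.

Periodic yield y = 0.0295. Discount each cash flow and weight by its period:
  t   CF        PV=CF/(1+0.0295)^t    t·PV
  1     2,875.00     2,792.6178     2,792.6178
  2     2,875.00     2,712.5962     5,425.1924
  3     2,875.00     2,634.8676     7,904.6028
  4     2,875.00     2,559.3663    10,237.4652
  5     2,875.00     2,486.0284    12,430.1422
  6    52,875.00    44,411.1761   266,467.0568
  Σ                 57,596.6524   305,257.0771
Price P = Σ PV = 57,596.6524.
Macaulay duration = Σ(t·PV) / P = 305,257.0771 / 57,596.6524 = 5.29991 half-year periods.
In years: 5.29991 / 2 = 2.64996 years.

2.65 years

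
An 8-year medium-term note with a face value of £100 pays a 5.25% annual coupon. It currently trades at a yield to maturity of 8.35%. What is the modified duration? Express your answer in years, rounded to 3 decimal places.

Periodic yield y = 0.0835. First find Macaulay duration:
  t   CF        PV=CF/(1+0.0835)^t    t·PV
  1         5.25         4.8454         4.8454
  2         5.25         4.4720         8.9440
  3         5.25         4.1274        12.3821
  4         5.25         3.8093        15.2371
  5         5.25         3.5157        17.5786
  6         5.25         3.2448        19.4687
  7         5.25         2.9947        20.9631
  8       105.25        55.4103       443.2827
  Σ                     82.4196       542.7017
P = 82.4196; Macaulay duration = 542.7017 / 82.4196 = 6.58462 years.
Modified duration = D_Mac / (1 + y) = 6.58462 / 1.0835 = 6.07717 years.

6.077 years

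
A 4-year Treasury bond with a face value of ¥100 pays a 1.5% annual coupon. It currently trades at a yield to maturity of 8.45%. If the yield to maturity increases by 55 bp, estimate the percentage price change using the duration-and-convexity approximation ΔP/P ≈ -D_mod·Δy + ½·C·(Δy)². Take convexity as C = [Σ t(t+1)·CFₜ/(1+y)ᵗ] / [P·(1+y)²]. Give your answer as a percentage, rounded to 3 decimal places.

-1.952%

With y = 0.0845:
  t   CF        PV=CF/(1+0.0845)^t    t·PV        t(t+1)·PV
  1         1.50         1.3831         1.3831           2.7663
  2         1.50         1.2754         2.5507           7.6521
  3         1.50         1.1760         3.5280          14.1118
  4       101.50        73.3749       293.4998       1,467.4990
  Σ                     77.2094       300.9616       1,492.0292
P = 77.2094; D_Mac = 3.89799 yrs; D_mod = 3.59427 yrs; C = 16.43039.
Duration effect: -3.59427 × (+0.0055) = -0.019769
Convexity effect: 0.5 × 16.43039 × (0.0055)² = +0.0002485
ΔP/P ≈ -0.019769 + 0.0002485 = -0.019520 = -1.9520%.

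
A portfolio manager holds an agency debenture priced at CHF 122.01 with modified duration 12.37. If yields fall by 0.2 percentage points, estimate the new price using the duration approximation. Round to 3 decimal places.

Duration approximation: ΔP/P ≈ -D_mod · Δy = -12.37 × (-0.002) = +0.024740.
New price ≈ 122.01 × (1 + 0.024740) = 125.0285274.

CHF 125.029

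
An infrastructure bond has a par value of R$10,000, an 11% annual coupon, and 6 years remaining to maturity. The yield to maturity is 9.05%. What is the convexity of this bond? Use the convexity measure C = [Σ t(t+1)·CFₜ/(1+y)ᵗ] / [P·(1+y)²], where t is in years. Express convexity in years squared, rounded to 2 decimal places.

25.67

With y = 0.0905:
  t   CF        PV=CF/(1+0.0905)^t    t·PV        t(t+1)·PV
  1     1,100.00     1,008.7116     1,008.7116       2,017.4232
  2     1,100.00       924.9992     1,849.9983       5,549.9950
  3     1,100.00       848.2340     2,544.7020      10,178.8080
  4     1,100.00       777.8395     3,111.3581      15,556.7904
  5     1,100.00       713.2870     3,566.4352      21,398.6113
  6    11,100.00     6,600.3803    39,602.2818     277,215.9725
  Σ                 10,873.4516    51,683.4870     331,917.6005
P = 10,873.4516.
Convexity = Σ t(t+1)·PV / [P·(1+y)²] = 331,917.6005 / (10,873.4516 × 1.189190) = 25.66915.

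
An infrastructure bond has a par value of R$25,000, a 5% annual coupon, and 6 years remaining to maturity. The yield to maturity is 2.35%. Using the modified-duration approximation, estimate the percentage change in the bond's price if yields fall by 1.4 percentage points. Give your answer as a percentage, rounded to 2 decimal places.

Periodic yield y = 0.0235. Modified duration first:
  t   CF        PV=CF/(1+0.0235)^t    t·PV
  1     1,250.00     1,221.2995     1,221.2995
  2     1,250.00     1,193.2579     2,386.5158
  3     1,250.00     1,165.8602     3,497.5806
  4     1,250.00     1,139.0915     4,556.3661
  5     1,250.00     1,112.9375     5,564.6875
  6    26,250.00    22,835.0636   137,010.3817
  Σ                 28,667.5102   154,236.8312
P = 28,667.5102; D_Mac = 5.38020 yrs; D_mod = 5.38020/(1+0.0235) = 5.25666 yrs.
ΔP/P ≈ -D_mod · Δy = -5.25666 × (-0.014) = +0.073593 = +7.3593%.

+7.36%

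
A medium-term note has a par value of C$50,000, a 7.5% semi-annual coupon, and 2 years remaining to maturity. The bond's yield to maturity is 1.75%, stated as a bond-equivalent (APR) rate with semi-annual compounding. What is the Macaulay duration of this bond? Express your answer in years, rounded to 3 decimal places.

Periodic yield y = 0.00875. Discount each cash flow and weight by its period:
  t   CF        PV=CF/(1+0.00875)^t    t·PV
  1     1,875.00     1,858.7361     1,858.7361
  2     1,875.00     1,842.6132     3,685.2264
  3     1,875.00     1,826.6302     5,479.8905
  4    51,875.00    50,098.4072   200,393.6290
  Σ                 55,626.3867   211,417.4820
Price P = Σ PV = 55,626.3867.
Macaulay duration = Σ(t·PV) / P = 211,417.4820 / 55,626.3867 = 3.80067 half-year periods.
In years: 3.80067 / 2 = 1.90033 years.

1.900 years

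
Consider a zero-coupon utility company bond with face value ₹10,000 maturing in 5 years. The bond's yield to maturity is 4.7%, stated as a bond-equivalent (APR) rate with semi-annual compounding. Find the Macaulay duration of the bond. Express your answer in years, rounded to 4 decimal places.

A zero-coupon bond has a single cash flow at maturity, so its Macaulay duration equals its maturity: 5 years.
(Equivalently: 10 semi-annual periods ÷ 2 = 5 years.)

5.0000 years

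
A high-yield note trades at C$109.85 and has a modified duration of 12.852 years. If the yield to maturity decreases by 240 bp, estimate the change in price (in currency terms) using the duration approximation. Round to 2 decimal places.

Duration approximation: ΔP/P ≈ -D_mod · Δy = -12.852 × (-0.024) = +0.308448.
ΔP ≈ 109.85 × (+0.308448) = +33.8830128.

+C$33.88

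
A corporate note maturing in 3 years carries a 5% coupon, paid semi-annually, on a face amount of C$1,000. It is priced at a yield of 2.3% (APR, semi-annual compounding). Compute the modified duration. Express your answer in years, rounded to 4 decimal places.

2.7984 years

Periodic yield y = 0.0115. First find Macaulay duration:
  t   CF        PV=CF/(1+0.0115)^t    t·PV
  1        25.00        24.7158        24.7158
  2        25.00        24.4348        48.8695
  3        25.00        24.1570        72.4709
  4        25.00        23.8823        95.5293
  5        25.00        23.6108       118.0540
  6     1,025.00       957.0366     5,742.2195
  Σ                  1,077.8372     6,101.8590
P = 1,077.8372; Macaulay duration = 6,101.8590 / 1,077.8372 = 5.66121 half-year periods = 2.83060 years.
Modified duration = D_Mac / (1 + y) = 2.83060 / 1.0115 = 2.79842 years.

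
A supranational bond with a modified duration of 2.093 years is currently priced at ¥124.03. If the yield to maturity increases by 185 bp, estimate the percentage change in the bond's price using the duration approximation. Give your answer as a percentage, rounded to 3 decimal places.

-3.872%

Duration approximation: ΔP/P ≈ -D_mod · Δy = -2.093 × (+0.0185) = -0.0387205.
As a percentage: -3.87205%.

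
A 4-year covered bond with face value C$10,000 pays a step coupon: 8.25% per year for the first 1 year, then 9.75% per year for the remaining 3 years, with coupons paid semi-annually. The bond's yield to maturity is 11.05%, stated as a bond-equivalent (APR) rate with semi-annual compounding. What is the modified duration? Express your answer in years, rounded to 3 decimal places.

Periodic yield y = 0.05525. First find Macaulay duration:
  t   CF        PV=CF/(1+0.05525)^t    t·PV
  1       412.50       390.9026       390.9026
  2       412.50       370.4360       740.8721
  3       487.50       414.8667     1,244.6000
  4       487.50       393.1454     1,572.5815
  5       487.50       372.5614     1,862.8068
  6       487.50       353.0551     2,118.3304
  7       487.50       334.5701     2,341.9905
  8    10,487.50     6,820.7022    54,565.6175
  Σ                  9,450.2394    64,837.7015
P = 9,450.2394; Macaulay duration = 64,837.7015 / 9,450.2394 = 6.86096 half-year periods = 3.43048 years.
Modified duration = D_Mac / (1 + y) = 3.43048 / 1.05525 = 3.25087 years.

3.251 years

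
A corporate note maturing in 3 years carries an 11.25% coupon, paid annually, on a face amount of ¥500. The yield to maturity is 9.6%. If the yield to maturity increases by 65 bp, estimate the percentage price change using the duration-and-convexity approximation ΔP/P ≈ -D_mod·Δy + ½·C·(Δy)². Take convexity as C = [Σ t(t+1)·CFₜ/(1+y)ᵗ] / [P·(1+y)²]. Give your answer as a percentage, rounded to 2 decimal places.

With y = 0.096:
  t   CF        PV=CF/(1+0.096)^t    t·PV        t(t+1)·PV
  1        56.25        51.3230        51.3230         102.6460
  2        56.25        46.8275        93.6551         280.9653
  3       556.25       422.5113     1,267.5340       5,070.1360
  Σ                    520.6619     1,412.5121       5,453.7473
P = 520.6619; D_Mac = 2.71292 yrs; D_mod = 2.47529 yrs; C = 8.72003.
Duration effect: -2.47529 × (+0.0065) = -0.016089
Convexity effect: 0.5 × 8.72003 × (0.0065)² = +0.0001842
ΔP/P ≈ -0.016089 + 0.0001842 = -0.015905 = -1.5905%.

-1.59%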